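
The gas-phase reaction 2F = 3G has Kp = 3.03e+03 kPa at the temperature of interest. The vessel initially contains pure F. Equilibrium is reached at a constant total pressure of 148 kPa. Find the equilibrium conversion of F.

X = 0.768

Basis: 1 mol F initially; let X = conversion of F. Extent ξ = 0.5X.
Species balance: n_F = 1 − X; n_G = 1.5X.
Total moles n_T = 1 + 0.5X.
y_i = n_i/n_T, p_i = y_i·P. Kp = p_G^3 / (p_F^2).
This yields a degree-3 equation in X; solving on (0,1), X = 0.768.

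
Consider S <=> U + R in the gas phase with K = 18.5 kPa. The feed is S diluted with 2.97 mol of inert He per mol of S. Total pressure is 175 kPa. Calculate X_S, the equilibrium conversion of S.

Let X = conversion of S (basis 1 mol S); extent of reaction ξ = X.
At extent ξ: n_S = 1 − X; n_U = X; n_R = X; n_I = 2.97 (inert).
n_T = Σnᵢ = 3.97 + X.
y_i = n_i/n_T, p_i = y_i·P. K = p_U p_R / (p_S).
Substituting and setting equal to 18.5 kPa gives a polynomial in X; the root in (0,1) is X = 0.490.

X = 0.490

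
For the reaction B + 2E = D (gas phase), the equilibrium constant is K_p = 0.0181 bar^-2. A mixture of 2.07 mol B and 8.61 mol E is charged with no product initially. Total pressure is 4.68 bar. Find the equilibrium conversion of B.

X = 0.198

Basis: 2.07 mol B initially; let X = conversion of B. Extent ξ = 2.07X.
At extent ξ: n_B = 2.07 − 2.07X; n_E = 8.61 − 4.14X; n_D = 2.07X.
Total moles n_T = 10.7 − 4.14X.
With p_i = (n_i/n_T)P, K_p = p_D / (p_B p_E^2).
Equating to 0.0181 bar^-2 and solving on 0 < X < 1: X = 0.198.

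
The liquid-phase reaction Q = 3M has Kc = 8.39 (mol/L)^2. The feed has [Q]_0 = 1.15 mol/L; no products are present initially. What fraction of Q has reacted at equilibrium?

X = 0.492

Let X = conversion of Q; extent ξ = 1.15·X mol/L.
Concentrations: [Q] = 1.15 − 1.15X; [M] = 3.45X.
Kc = [M]^3 / ([Q]).
Equating to 8.39 (mol/L)^2: the physical root is X = 0.492.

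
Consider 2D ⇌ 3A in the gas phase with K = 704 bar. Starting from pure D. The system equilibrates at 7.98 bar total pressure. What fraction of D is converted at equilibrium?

Basis: 1 mol D initially; let X = conversion of D. Extent ξ = 0.5X.
At extent ξ: n_D = 1 − X; n_A = 1.5X.
Summing: n_T = 1 + 0.5X.
y_i = n_i/n_T, p_i = y_i·P. K = p_A^3 / (p_D^2).
Equating to 704 bar and solving on 0 < X < 1: X = 0.868.

X = 0.868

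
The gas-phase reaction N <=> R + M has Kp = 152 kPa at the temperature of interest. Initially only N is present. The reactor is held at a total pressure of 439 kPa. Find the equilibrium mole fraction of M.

y_M = 0.336

Basis: 1 mol N initially; let X = conversion of N. Extent ξ = X.
Mole table: n_N = 1 − X; n_R = X; n_M = X.
n_T = Σnᵢ = 1 + X.
y_i = n_i/n_T, p_i = y_i·P. Kp = p_R p_M / (p_N).
Substituting and setting equal to 152 kPa gives a polynomial in X; the root in (0,1) is X = 0.507.
Then n_M = 0.507, n_T = 1.51, so y_M = 0.336.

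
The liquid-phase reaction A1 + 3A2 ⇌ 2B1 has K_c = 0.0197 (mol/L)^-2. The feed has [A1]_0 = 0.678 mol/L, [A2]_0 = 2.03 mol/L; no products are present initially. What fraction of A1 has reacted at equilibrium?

X = 0.170

Let X = conversion of A1; extent ξ = 0.678·X mol/L.
Concentrations: [A1] = 0.678 − 0.678X; [A2] = 2.03 − 2.03X; [B1] = 1.36X.
K_c = [B1]^2 / ([A1] [A2]^3).
Solving K_c = 0.0197 for X ∈ (0,1): X = 0.170.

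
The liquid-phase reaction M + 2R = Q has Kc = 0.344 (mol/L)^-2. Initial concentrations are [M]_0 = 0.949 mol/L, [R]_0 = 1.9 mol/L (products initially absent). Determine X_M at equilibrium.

Let X = conversion of M; extent ξ = 0.949·X mol/L.
Concentrations: [M] = 0.949 − 0.949X; [R] = 1.9 − 1.9X; [Q] = 0.949X.
Kc = [Q] / ([M] [R]^2).
Solving Kc = 0.344 for X ∈ (0,1): X = 0.347.

X = 0.347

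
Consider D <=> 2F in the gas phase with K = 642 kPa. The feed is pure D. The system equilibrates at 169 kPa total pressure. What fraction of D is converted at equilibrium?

X = 0.698

Take 1 mol D as basis and let X be its fractional conversion, so ξ = X.
Species balance: n_D = 1 − X; n_F = 2X.
Total moles n_T = 1 + X.
y_i = n_i/n_T, p_i = y_i·P. K = p_F^2 / (p_D).
This yields a degree-2 equation in X; solving on (0,1), X = 0.698.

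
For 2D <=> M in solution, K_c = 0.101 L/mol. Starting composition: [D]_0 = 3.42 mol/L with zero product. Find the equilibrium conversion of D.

X = 0.320

Let X = conversion of D; extent ξ = 3.42X/2 mol/L.
Concentrations: [D] = 3.42 − 3.42X; [M] = 1.71X.
K_c = [M] / ([D]^2).
This equals 0.101 at X = 0.320 (the root in 0 < X < 1).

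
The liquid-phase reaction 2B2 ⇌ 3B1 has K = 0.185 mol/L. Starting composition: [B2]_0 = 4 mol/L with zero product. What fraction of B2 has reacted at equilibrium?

Let X = conversion of B2; extent ξ = 4X/2 mol/L.
Concentrations: [B2] = 4 − 4X; [B1] = 6X.
K = [B1]^3 / ([B2]^2).
Setting equal to 0.185 and solving for X on (0,1) gives X = 0.205.

X = 0.205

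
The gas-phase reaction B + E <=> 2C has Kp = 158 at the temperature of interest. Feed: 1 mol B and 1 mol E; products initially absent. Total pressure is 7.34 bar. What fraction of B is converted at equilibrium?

Basis: 1 mol B initially; let X = conversion of B. Extent ξ = X.
Mole table: n_B = 1 − X; n_E = 1 − X; n_C = 2X.
Total moles n_T = 2 (Δν = 0, constant).
y_i = n_i/n_T, p_i = y_i·P. Kp = p_C^2 / (p_B p_E).
Equating to 158 and solving on 0 < X < 1: X = 0.863.

X = 0.863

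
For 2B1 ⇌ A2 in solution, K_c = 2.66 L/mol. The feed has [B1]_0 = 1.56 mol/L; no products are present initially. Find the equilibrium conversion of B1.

X = 0.708

Let X = conversion of B1; extent ξ = 1.56X/2 mol/L.
Concentrations: [B1] = 1.56 − 1.56X; [A2] = 0.78X.
K_c = [A2] / ([B1]^2).
Setting equal to 2.66 and solving for X on (0,1) gives X = 0.708.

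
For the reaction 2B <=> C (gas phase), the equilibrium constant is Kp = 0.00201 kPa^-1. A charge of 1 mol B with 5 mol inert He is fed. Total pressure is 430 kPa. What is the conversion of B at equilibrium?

Take 1 mol B as basis and let X be its fractional conversion, so ξ = 0.5X.
Mole table: n_B = 1 − X; n_C = 0.5X; n_I = 5 (inert).
Summing: n_T = 6 − 0.5X.
Mole fractions y_i = n_i/n_T; Kp = p_C / (p_B^2) with p_i = y_i·P.
This yields a degree-2 equation in X; solving on (0,1), X = 0.191.

X = 0.191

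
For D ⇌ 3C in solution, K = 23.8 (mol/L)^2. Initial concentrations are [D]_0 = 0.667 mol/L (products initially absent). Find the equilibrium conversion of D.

X = 0.770

Let X = conversion of D; extent ξ = 0.667·X mol/L.
Concentrations: [D] = 0.667 − 0.667X; [C] = 2X.
K = [C]^3 / ([D]).
This equals 23.8 at X = 0.770 (the root in 0 < X < 1).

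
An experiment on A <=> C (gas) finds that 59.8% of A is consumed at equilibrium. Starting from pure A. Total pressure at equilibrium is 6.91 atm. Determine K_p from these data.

K_p = 1.49

Take 1 mol A as basis and let X be its fractional conversion, so ξ = X.
Mole table: n_A = 1 − X; n_C = X.
Since Δν = 0, n_T = 1 throughout.
At X = 0.598: n_A = 0.402, n_C = 0.598, n_T = 1.
p_i = (n_i/n_T)·P. K_p = p_C / (p_A) = 1.49.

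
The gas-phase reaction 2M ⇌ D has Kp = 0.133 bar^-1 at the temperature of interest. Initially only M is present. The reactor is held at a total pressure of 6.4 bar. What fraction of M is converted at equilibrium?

X = 0.524

Basis: 1 mol M initially; let X = conversion of M. Extent ξ = 0.5X.
Mole table: n_M = 1 − X; n_D = 0.5X.
n_T = Σnᵢ = 1 − 0.5X.
With p_i = (n_i/n_T)P, Kp = p_D / (p_M^2).
Setting this equal to 0.133 bar^-1 and taking the physical root (0 < X < 1) gives X = 0.524.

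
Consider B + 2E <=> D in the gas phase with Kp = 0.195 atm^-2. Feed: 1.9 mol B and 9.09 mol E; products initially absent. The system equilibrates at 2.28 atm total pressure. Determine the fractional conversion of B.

X = 0.393

Let X = conversion of B (basis 1.9 mol B); extent of reaction ξ = 1.9X.
Moles: n_B = 1.9 − 1.9X; n_E = 9.09 − 3.8X; n_D = 1.9X.
Total moles n_T = 11 − 3.8X.
Mole fractions y_i = n_i/n_T; Kp = p_D / (p_B p_E^2) with p_i = y_i·P.
Equating to 0.195 atm^-2 and solving on 0 < X < 1: X = 0.393.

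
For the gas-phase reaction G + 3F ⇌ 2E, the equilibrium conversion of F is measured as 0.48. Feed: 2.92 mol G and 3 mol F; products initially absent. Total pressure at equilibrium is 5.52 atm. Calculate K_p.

K_p = 0.0803 atm^-2

Basis: 3 mol F initially; let X = conversion of F. Extent ξ = X.
Species balance: n_G = 2.92 − X; n_F = 3 − 3X; n_E = 2X.
n_T = Σnᵢ = 5.92 − 2X.
At X = 0.48: n_G = 2.44, n_F = 1.56, n_E = 0.96, n_T = 4.96.
p_i = (n_i/n_T)·P. K_p = p_E^2 / (p_G p_F^3) = 0.0803 atm^-2.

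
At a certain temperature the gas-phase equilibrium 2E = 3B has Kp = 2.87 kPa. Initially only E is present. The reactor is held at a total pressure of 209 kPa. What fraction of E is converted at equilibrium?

Take 1 mol E as basis and let X be its fractional conversion, so ξ = 0.5X.
At extent ξ: n_E = 1 − X; n_B = 1.5X.
Total moles n_T = 1 + 0.5X.
With p_i = (n_i/n_T)P, Kp = p_B^3 / (p_E^2).
This yields a degree-3 equation in X; solving on (0,1), X = 0.147.

X = 0.147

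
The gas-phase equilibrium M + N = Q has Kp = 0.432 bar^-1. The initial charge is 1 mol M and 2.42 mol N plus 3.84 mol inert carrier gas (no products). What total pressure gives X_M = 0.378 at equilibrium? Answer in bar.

Basis: 1 mol M initially; let X = conversion of M. Extent ξ = X.
Mole table: n_M = 1 − X; n_N = 2.42 − X; n_Q = X; n_I = 3.84 (inert).
n_T = Σnᵢ = 7.26 − X.
Kp = p_Q / (p_M p_N) with p_i = (n_i/n_T)·P.
At X = 0.378: the mole-fraction product g(X) = Π y_i^ν_i = 2.048. Since Kp = g(X)·P^{-1}, P = (g/Kp)^(1/1) = (2.048/0.432)^(1/1) = 4.74 bar.

P = 4.74 bar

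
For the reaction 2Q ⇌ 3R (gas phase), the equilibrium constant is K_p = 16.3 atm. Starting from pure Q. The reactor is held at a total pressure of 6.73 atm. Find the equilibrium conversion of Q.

Take 1 mol Q as basis and let X be its fractional conversion, so ξ = 0.5X.
At extent ξ: n_Q = 1 − X; n_R = 1.5X.
n_T = Σnᵢ = 1 + 0.5X.
y_i = n_i/n_T, p_i = y_i·P. K_p = p_R^3 / (p_Q^2).
Setting this equal to 16.3 atm and taking the physical root (0 < X < 1) gives X = 0.561.

X = 0.561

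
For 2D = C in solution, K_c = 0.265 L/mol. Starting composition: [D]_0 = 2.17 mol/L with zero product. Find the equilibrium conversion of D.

Let X = conversion of D; extent ξ = 2.17X/2 mol/L.
Concentrations: [D] = 2.17 − 2.17X; [C] = 1.08X.
K_c = [C] / ([D]^2).
This equals 0.265 at X = 0.406 (the root in 0 < X < 1).

X = 0.406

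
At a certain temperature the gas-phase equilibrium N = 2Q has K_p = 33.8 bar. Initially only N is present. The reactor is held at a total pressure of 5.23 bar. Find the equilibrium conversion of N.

Take 1 mol N as basis and let X be its fractional conversion, so ξ = X.
Moles: n_N = 1 − X; n_Q = 2X.
n_T = Σnᵢ = 1 + X.
With p_i = (n_i/n_T)P, K_p = p_Q^2 / (p_N).
Setting this equal to 33.8 bar and taking the physical root (0 < X < 1) gives X = 0.786.

X = 0.786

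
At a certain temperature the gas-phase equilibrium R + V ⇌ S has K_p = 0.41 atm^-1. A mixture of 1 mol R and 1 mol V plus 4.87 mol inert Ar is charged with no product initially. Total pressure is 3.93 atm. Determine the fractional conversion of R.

Let X = conversion of R (basis 1 mol R); extent of reaction ξ = X.
Mole table: n_R = 1 − X; n_V = 1 − X; n_S = X; n_I = 4.87 (inert).
n_T = Σnᵢ = 6.87 − X.
y_i = n_i/n_T, p_i = y_i·P. K_p = p_S / (p_R p_V).
Equating to 0.41 atm^-1 and solving on 0 < X < 1: X = 0.167.

X = 0.167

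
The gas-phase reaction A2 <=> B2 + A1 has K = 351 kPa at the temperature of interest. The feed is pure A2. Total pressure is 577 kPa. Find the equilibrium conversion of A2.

X = 0.615

Take 1 mol A2 as basis and let X be its fractional conversion, so ξ = X.
Mole table: n_A2 = 1 − X; n_B2 = X; n_A1 = X.
Summing: n_T = 1 + X.
With p_i = (n_i/n_T)P, K = p_B2 p_A1 / (p_A2).
This yields a degree-2 equation in X; solving on (0,1), X = 0.615.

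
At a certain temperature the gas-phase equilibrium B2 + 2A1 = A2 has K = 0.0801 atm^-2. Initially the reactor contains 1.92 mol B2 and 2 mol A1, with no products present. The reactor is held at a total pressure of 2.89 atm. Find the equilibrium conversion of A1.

X = 0.226

Let X = conversion of A1 (basis 2 mol A1); extent of reaction ξ = X.
Species balance: n_B2 = 1.92 − X; n_A1 = 2 − 2X; n_A2 = X.
Summing: n_T = 3.92 − 2X.
y_i = n_i/n_T, p_i = y_i·P. K = p_A2 / (p_B2 p_A1^2).
Substituting and setting equal to 0.0801 atm^-2 gives a polynomial in X; the root in (0,1) is X = 0.226.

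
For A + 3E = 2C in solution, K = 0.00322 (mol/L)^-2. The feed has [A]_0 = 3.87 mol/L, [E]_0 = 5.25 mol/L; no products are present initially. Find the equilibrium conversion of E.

X = 0.240

Let X = conversion of E; extent ξ = 5.25X/3 mol/L.
Concentrations: [A] = 3.87 − 1.75X; [E] = 5.25 − 5.25X; [C] = 3.5X.
K = [C]^2 / ([A] [E]^3).
Equating to 0.00322 (mol/L)^-2: the physical root is X = 0.240.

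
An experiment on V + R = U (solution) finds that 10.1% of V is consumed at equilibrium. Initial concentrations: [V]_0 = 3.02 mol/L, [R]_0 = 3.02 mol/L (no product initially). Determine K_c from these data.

Let X = conversion of V.
Concentrations: [V] = 3.02 − 3.02X; [R] = 3.02 − 3.02X; [U] = 3.02X.
At X = 0.101: [V] = 2.71, [R] = 2.71, [U] = 0.305.
K_c = [U] / ([V] [R]) = 0.0414 L/mol.

K_c = 0.0414 L/mol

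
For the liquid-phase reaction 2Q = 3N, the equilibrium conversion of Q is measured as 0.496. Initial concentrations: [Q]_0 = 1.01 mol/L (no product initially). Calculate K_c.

Let X = conversion of Q.
Concentrations: [Q] = 1.01 − 1.01X; [N] = 1.52X.
At X = 0.496: [Q] = 0.509, [N] = 0.751.
K_c = [N]^3 / ([Q]^2) = 1.64 mol/L.

K_c = 1.64 mol/L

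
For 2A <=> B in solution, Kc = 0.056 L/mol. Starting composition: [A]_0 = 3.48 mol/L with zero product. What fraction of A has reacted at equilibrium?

Let X = conversion of A; extent ξ = 3.48X/2 mol/L.
Concentrations: [A] = 3.48 − 3.48X; [B] = 1.74X.
Kc = [B] / ([A]^2).
Equating to 0.056 L/mol: the physical root is X = 0.231.

X = 0.231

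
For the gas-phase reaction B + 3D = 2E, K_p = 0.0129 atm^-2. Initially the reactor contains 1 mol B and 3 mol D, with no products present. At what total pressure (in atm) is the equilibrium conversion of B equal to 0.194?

P = 3.66 atm

Take 1 mol B as basis and let X be its fractional conversion, so ξ = X.
Mole table: n_B = 1 − X; n_D = 3 − 3X; n_E = 2X.
Total moles n_T = 4 − 2X.
K_p = p_E^2 / (p_B p_D^3) with p_i = (n_i/n_T)·P.
At X = 0.194: the mole-fraction product g(X) = Π y_i^ν_i = 0.1724. Since K_p = g(X)·P^{-2}, P = (g/K_p)^(1/2) = (0.1724/0.0129)^(1/2) = 3.66 atm.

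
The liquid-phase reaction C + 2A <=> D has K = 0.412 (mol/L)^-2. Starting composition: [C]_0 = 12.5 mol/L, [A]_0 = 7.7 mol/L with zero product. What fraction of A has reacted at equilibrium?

X = 0.877

Let X = conversion of A; extent ξ = 7.7X/2 mol/L.
Concentrations: [C] = 12.5 − 3.85X; [A] = 7.7 − 7.7X; [D] = 3.85X.
K = [D] / ([C] [A]^2).
Equating to 0.412 (mol/L)^-2: the physical root is X = 0.877.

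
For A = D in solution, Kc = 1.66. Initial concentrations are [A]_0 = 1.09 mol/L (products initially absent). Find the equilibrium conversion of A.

X = 0.624

Let X = conversion of A; extent ξ = 1.09·X mol/L.
Concentrations: [A] = 1.09 − 1.09X; [D] = 1.09X.
Kc = [D] / ([A]).
Equating to 1.66: the physical root is X = 0.624.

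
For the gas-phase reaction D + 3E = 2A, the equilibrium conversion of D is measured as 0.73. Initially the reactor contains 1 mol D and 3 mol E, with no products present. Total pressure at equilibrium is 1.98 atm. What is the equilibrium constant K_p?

Take 1 mol D as basis and let X be its fractional conversion, so ξ = X.
Mole table: n_D = 1 − X; n_E = 3 − 3X; n_A = 2X.
Summing: n_T = 4 − 2X.
At X = 0.73: n_D = 0.27, n_E = 0.81, n_A = 1.46, n_T = 2.54.
p_i = (n_i/n_T)·P. K_p = p_A^2 / (p_D p_E^3) = 24.4 atm^-2.

K_p = 24.4 atm^-2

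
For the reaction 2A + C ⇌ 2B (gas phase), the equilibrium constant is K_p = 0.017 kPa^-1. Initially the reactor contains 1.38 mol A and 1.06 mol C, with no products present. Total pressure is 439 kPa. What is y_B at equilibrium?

Let X = conversion of A (basis 1.38 mol A); extent of reaction ξ = 0.69X.
Mole table: n_A = 1.38 − 1.38X; n_C = 1.06 − 0.69X; n_B = 1.38X.
n_T = Σnᵢ = 2.44 − 0.69X.
With p_i = (n_i/n_T)P, K_p = p_B^2 / (p_A^2 p_C).
Equating to 0.017 kPa^-1 and solving on 0 < X < 1: X = 0.606.
Then n_B = 0.837, n_T = 2.02, so y_B = 0.414.

y_B = 0.414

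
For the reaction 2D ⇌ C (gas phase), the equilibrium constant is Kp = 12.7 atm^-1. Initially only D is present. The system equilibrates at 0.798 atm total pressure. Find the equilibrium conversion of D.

X = 0.845

Take 1 mol D as basis and let X be its fractional conversion, so ξ = 0.5X.
Mole table: n_D = 1 − X; n_C = 0.5X.
n_T = Σnᵢ = 1 − 0.5X.
y_i = n_i/n_T, p_i = y_i·P. Kp = p_C / (p_D^2).
Equating to 12.7 atm^-1 and solving on 0 < X < 1: X = 0.845.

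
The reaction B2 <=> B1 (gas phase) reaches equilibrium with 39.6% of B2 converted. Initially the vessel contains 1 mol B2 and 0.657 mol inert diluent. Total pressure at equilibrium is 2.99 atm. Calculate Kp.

Take 1 mol B2 as basis and let X be its fractional conversion, so ξ = X.
Mole table: n_B2 = 1 − X; n_B1 = X; n_I = 0.657 (inert).
n_T stays at 1.66 (no change in mole number).
At X = 0.396: n_B2 = 0.604, n_B1 = 0.396, n_T = 1.66.
p_i = (n_i/n_T)·P. Kp = p_B1 / (p_B2) = 0.656.

Kp = 0.656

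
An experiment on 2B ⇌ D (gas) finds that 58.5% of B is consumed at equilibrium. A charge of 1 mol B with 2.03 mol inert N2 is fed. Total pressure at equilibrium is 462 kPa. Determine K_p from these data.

K_p = 0.0101 kPa^-1

Let X = conversion of B (basis 1 mol B); extent of reaction ξ = 0.5X.
At extent ξ: n_B = 1 − X; n_D = 0.5X; n_I = 2.03 (inert).
Total moles n_T = 3.03 − 0.5X.
At X = 0.585: n_B = 0.415, n_D = 0.292, n_T = 2.74.
p_i = (n_i/n_T)·P. K_p = p_D / (p_B^2) = 0.0101 kPa^-1.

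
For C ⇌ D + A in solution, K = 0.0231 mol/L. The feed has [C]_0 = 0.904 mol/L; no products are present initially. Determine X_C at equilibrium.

X = 0.148

Let X = conversion of C; extent ξ = 0.904·X mol/L.
Concentrations: [C] = 0.904 − 0.904X; [D] = 0.904X; [A] = 0.904X.
K = [D] [A] / ([C]).
Setting equal to 0.0231 and solving for X on (0,1) gives X = 0.148.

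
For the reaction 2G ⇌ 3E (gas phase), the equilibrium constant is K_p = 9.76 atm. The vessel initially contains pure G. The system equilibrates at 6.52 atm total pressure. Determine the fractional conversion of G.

X = 0.511

Basis: 1 mol G initially; let X = conversion of G. Extent ξ = 0.5X.
Species balance: n_G = 1 − X; n_E = 1.5X.
Total moles n_T = 1 + 0.5X.
y_i = n_i/n_T, p_i = y_i·P. K_p = p_E^3 / (p_G^2).
Substituting and setting equal to 9.76 atm gives a polynomial in X; the root in (0,1) is X = 0.511.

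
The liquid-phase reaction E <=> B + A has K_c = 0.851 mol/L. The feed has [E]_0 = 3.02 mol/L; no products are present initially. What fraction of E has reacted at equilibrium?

X = 0.408

Let X = conversion of E; extent ξ = 3.02·X mol/L.
Concentrations: [E] = 3.02 − 3.02X; [B] = 3.02X; [A] = 3.02X.
K_c = [B] [A] / ([E]).
Setting equal to 0.851 and solving for X on (0,1) gives X = 0.408.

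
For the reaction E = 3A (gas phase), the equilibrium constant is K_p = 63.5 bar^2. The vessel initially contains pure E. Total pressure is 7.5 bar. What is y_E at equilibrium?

Let X = conversion of E (basis 1 mol E); extent of reaction ξ = X.
At extent ξ: n_E = 1 − X; n_A = 3X.
Summing: n_T = 1 + 2X.
Mole fractions y_i = n_i/n_T; K_p = p_A^3 / (p_E) with p_i = y_i·P.
Setting this equal to 63.5 bar^2 and taking the physical root (0 < X < 1) gives X = 0.436.
Then n_E = 0.564, n_T = 1.87, so y_E = 0.302.

y_E = 0.302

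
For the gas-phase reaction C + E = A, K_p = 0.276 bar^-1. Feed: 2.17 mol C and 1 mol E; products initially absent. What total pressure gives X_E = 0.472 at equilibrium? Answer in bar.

P = 5.15 bar

Basis: 1 mol E initially; let X = conversion of E. Extent ξ = X.
Moles: n_C = 2.17 − X; n_E = 1 − X; n_A = X.
Total moles n_T = 3.17 − X.
K_p = p_A / (p_C p_E) with p_i = (n_i/n_T)·P.
At X = 0.472: the mole-fraction product g(X) = Π y_i^ν_i = 1.42. Since K_p = g(X)·P^{-1}, P = (g/K_p)^(1/1) = (1.42/0.276)^(1/1) = 5.15 bar.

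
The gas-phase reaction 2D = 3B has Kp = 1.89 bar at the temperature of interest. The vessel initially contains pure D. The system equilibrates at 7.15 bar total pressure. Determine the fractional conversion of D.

Let X = conversion of D (basis 1 mol D); extent of reaction ξ = 0.5X.
Mole table: n_D = 1 − X; n_B = 1.5X.
n_T = Σnᵢ = 1 + 0.5X.
With p_i = (n_i/n_T)P, Kp = p_B^3 / (p_D^2).
Substituting and setting equal to 1.89 bar gives a polynomial in X; the root in (0,1) is X = 0.341.

X = 0.341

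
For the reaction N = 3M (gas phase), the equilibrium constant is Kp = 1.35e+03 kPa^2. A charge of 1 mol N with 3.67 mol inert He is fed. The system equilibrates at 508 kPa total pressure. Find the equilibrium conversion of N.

X = 0.159

Let X = conversion of N (basis 1 mol N); extent of reaction ξ = X.
Moles: n_N = 1 − X; n_M = 3X; n_I = 3.67 (inert).
Summing: n_T = 4.67 + 2X.
With p_i = (n_i/n_T)P, Kp = p_M^3 / (p_N).
This yields a degree-3 equation in X; solving on (0,1), X = 0.159.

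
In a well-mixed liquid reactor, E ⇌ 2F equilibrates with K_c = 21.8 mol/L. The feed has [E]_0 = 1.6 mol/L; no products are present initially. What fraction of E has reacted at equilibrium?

Let X = conversion of E; extent ξ = 1.6·X mol/L.
Concentrations: [E] = 1.6 − 1.6X; [F] = 3.2X.
K_c = [F]^2 / ([E]).
Setting equal to 21.8 and solving for X on (0,1) gives X = 0.808.

X = 0.808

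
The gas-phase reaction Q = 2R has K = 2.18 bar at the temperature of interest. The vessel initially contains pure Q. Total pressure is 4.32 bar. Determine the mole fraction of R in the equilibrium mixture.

Take 1 mol Q as basis and let X be its fractional conversion, so ξ = X.
Mole table: n_Q = 1 − X; n_R = 2X.
n_T = Σnᵢ = 1 + X.
With p_i = (n_i/n_T)P, K = p_R^2 / (p_Q).
Setting this equal to 2.18 bar and taking the physical root (0 < X < 1) gives X = 0.335.
Then n_R = 0.669, n_T = 1.33, so y_R = 0.502.

y_R = 0.502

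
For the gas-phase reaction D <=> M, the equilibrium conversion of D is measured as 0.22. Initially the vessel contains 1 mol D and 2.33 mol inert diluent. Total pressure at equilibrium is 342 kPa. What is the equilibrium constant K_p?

Basis: 1 mol D initially; let X = conversion of D. Extent ξ = X.
At extent ξ: n_D = 1 − X; n_M = X; n_I = 2.33 (inert).
n_T stays at 3.33 (no change in mole number).
At X = 0.22: n_D = 0.78, n_M = 0.22, n_T = 3.33.
p_i = (n_i/n_T)·P. K_p = p_M / (p_D) = 0.282.

K_p = 0.282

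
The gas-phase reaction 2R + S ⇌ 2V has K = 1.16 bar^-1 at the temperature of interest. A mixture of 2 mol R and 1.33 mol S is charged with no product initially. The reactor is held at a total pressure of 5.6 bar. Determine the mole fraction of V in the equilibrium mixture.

y_V = 0.415

Let X = conversion of R (basis 2 mol R); extent of reaction ξ = X.
Moles: n_R = 2 − 2X; n_S = 1.33 − X; n_V = 2X.
Summing: n_T = 3.33 − X.
With p_i = (n_i/n_T)P, K = p_V^2 / (p_R^2 p_S).
Setting this equal to 1.16 bar^-1 and taking the physical root (0 < X < 1) gives X = 0.572.
Then n_V = 1.14, n_T = 2.76, so y_V = 0.415.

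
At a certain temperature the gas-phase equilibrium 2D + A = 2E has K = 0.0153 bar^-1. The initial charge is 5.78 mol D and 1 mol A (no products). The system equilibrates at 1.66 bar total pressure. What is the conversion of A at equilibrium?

X = 0.156

Let X = conversion of A (basis 1 mol A); extent of reaction ξ = X.
Mole table: n_D = 5.78 − 2X; n_A = 1 − X; n_E = 2X.
Summing: n_T = 6.78 − X.
y_i = n_i/n_T, p_i = y_i·P. K = p_E^2 / (p_D^2 p_A).
Setting this equal to 0.0153 bar^-1 and taking the physical root (0 < X < 1) gives X = 0.156.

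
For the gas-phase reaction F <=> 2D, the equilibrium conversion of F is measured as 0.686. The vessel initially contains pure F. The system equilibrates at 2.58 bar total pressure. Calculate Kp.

Basis: 1 mol F initially; let X = conversion of F. Extent ξ = X.
Species balance: n_F = 1 − X; n_D = 2X.
n_T = Σnᵢ = 1 + X.
At X = 0.686: n_F = 0.314, n_D = 1.37, n_T = 1.69.
p_i = (n_i/n_T)·P. Kp = p_D^2 / (p_F) = 9.17 bar.

Kp = 9.17 bar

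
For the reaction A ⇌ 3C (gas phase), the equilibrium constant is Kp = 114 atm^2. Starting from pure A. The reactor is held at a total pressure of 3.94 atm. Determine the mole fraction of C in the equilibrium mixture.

y_C = 0.901

Let X = conversion of A (basis 1 mol A); extent of reaction ξ = X.
Mole table: n_A = 1 − X; n_C = 3X.
Total moles n_T = 1 + 2X.
y_i = n_i/n_T, p_i = y_i·P. Kp = p_C^3 / (p_A).
This yields a degree-3 equation in X; solving on (0,1), X = 0.751.
Then n_C = 2.25, n_T = 2.5, so y_C = 0.901.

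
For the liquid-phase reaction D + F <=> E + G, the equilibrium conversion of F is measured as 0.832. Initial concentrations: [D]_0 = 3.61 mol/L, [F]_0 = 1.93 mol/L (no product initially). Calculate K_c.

K_c = 3.97

Let X = conversion of F.
Concentrations: [D] = 3.61 − 1.93X; [F] = 1.93 − 1.93X; [E] = 1.93X; [G] = 1.93X.
At X = 0.832: [D] = 2, [F] = 0.324, [E] = 1.61, [G] = 1.61.
K_c = [E] [G] / ([D] [F]) = 3.97.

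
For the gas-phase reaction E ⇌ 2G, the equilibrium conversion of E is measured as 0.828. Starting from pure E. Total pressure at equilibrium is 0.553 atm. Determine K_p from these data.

K_p = 4.82 atm

Take 1 mol E as basis and let X be its fractional conversion, so ξ = X.
Species balance: n_E = 1 − X; n_G = 2X.
n_T = Σnᵢ = 1 + X.
At X = 0.828: n_E = 0.172, n_G = 1.66, n_T = 1.83.
p_i = (n_i/n_T)·P. K_p = p_G^2 / (p_E) = 4.82 atm.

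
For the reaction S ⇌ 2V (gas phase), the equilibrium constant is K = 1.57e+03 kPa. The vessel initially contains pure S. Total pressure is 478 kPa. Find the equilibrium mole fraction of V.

Basis: 1 mol S initially; let X = conversion of S. Extent ξ = X.
Species balance: n_S = 1 − X; n_V = 2X.
n_T = Σnᵢ = 1 + X.
Mole fractions y_i = n_i/n_T; K = p_V^2 / (p_S) with p_i = y_i·P.
Setting this equal to 1.57e+03 kPa and taking the physical root (0 < X < 1) gives X = 0.671.
Then n_V = 1.34, n_T = 1.67, so y_V = 0.803.

y_V = 0.803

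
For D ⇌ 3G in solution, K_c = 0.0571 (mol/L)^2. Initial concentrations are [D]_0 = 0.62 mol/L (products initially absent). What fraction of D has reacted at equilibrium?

X = 0.166

Let X = conversion of D; extent ξ = 0.62·X mol/L.
Concentrations: [D] = 0.62 − 0.62X; [G] = 1.86X.
K_c = [G]^3 / ([D]).
Equating to 0.0571 (mol/L)^2: the physical root is X = 0.166.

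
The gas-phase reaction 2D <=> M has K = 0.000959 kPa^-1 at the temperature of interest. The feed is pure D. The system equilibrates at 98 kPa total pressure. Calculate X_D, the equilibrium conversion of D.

X = 0.147

Take 1 mol D as basis and let X be its fractional conversion, so ξ = 0.5X.
Moles: n_D = 1 − X; n_M = 0.5X.
Summing: n_T = 1 − 0.5X.
y_i = n_i/n_T, p_i = y_i·P. K = p_M / (p_D^2).
Setting this equal to 0.000959 kPa^-1 and taking the physical root (0 < X < 1) gives X = 0.147.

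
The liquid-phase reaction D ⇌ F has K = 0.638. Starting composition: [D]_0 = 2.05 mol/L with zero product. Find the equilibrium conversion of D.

Let X = conversion of D; extent ξ = 2.05·X mol/L.
Concentrations: [D] = 2.05 − 2.05X; [F] = 2.05X.
K = [F] / ([D]).
Setting equal to 0.638 and solving for X on (0,1) gives X = 0.389.

X = 0.389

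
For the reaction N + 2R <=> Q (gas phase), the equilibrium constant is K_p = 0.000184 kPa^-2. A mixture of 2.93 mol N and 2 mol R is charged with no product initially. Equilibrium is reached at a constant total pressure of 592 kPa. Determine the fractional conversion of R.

Let X = conversion of R (basis 2 mol R); extent of reaction ξ = X.
Mole table: n_N = 2.93 − X; n_R = 2 − 2X; n_Q = X.
Summing: n_T = 4.93 − 2X.
y_i = n_i/n_T, p_i = y_i·P. K_p = p_Q / (p_N p_R^2).
This yields a degree-3 equation in X; solving on (0,1), X = 0.871.

X = 0.871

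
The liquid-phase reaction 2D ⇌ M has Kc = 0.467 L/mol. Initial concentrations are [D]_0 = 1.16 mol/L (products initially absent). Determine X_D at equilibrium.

Let X = conversion of D; extent ξ = 1.16X/2 mol/L.
Concentrations: [D] = 1.16 − 1.16X; [M] = 0.58X.
Kc = [M] / ([D]^2).
Equating to 0.467 L/mol: the physical root is X = 0.396.

X = 0.396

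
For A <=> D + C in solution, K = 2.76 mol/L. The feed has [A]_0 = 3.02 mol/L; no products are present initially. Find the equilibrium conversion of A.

X = 0.603

Let X = conversion of A; extent ξ = 3.02·X mol/L.
Concentrations: [A] = 3.02 − 3.02X; [D] = 3.02X; [C] = 3.02X.
K = [D] [C] / ([A]).
Setting equal to 2.76 and solving for X on (0,1) gives X = 0.603.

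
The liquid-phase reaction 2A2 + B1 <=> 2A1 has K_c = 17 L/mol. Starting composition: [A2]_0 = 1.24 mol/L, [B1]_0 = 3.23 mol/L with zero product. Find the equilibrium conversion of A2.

X = 0.871

Let X = conversion of A2; extent ξ = 1.24X/2 mol/L.
Concentrations: [A2] = 1.24 − 1.24X; [B1] = 3.23 − 0.62X; [A1] = 1.24X.
K_c = [A1]^2 / ([A2]^2 [B1]).
Setting equal to 17 and solving for X on (0,1) gives X = 0.871.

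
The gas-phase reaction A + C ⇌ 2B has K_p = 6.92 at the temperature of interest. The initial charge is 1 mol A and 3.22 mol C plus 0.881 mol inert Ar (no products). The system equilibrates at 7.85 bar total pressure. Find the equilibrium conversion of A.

X = 0.832

Basis: 1 mol A initially; let X = conversion of A. Extent ξ = X.
Moles: n_A = 1 − X; n_C = 3.22 − X; n_B = 2X; n_I = 0.881 (inert).
n_T stays at 5.1 (no change in mole number).
y_i = n_i/n_T, p_i = y_i·P. K_p = p_B^2 / (p_A p_C).
This yields a degree-2 equation in X; solving on (0,1), X = 0.832.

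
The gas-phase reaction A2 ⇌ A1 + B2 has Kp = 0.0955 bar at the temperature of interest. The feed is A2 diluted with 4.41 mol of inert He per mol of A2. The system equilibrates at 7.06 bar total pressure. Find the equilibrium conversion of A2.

X = 0.241

Basis: 1 mol A2 initially; let X = conversion of A2. Extent ξ = X.
Moles: n_A2 = 1 − X; n_A1 = X; n_B2 = X; n_I = 4.41 (inert).
n_T = Σnᵢ = 5.41 + X.
y_i = n_i/n_T, p_i = y_i·P. Kp = p_A1 p_B2 / (p_A2).
Setting this equal to 0.0955 bar and taking the physical root (0 < X < 1) gives X = 0.241.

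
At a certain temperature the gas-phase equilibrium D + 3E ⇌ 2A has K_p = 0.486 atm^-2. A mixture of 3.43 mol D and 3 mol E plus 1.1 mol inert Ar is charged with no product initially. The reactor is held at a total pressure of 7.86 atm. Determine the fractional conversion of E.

Take 3 mol E as basis and let X be its fractional conversion, so ξ = X.
Species balance: n_D = 3.43 − X; n_E = 3 − 3X; n_A = 2X; n_I = 1.1 (inert).
Summing: n_T = 7.53 − 2X.
Mole fractions y_i = n_i/n_T; K_p = p_A^2 / (p_D p_E^3) with p_i = y_i·P.
Setting this equal to 0.486 atm^-2 and taking the physical root (0 < X < 1) gives X = 0.683.

X = 0.683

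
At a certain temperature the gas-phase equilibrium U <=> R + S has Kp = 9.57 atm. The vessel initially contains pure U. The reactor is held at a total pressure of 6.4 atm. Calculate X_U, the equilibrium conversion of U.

X = 0.774

Basis: 1 mol U initially; let X = conversion of U. Extent ξ = X.
Mole table: n_U = 1 − X; n_R = X; n_S = X.
Total moles n_T = 1 + X.
y_i = n_i/n_T, p_i = y_i·P. Kp = p_R p_S / (p_U).
Setting this equal to 9.57 atm and taking the physical root (0 < X < 1) gives X = 0.774.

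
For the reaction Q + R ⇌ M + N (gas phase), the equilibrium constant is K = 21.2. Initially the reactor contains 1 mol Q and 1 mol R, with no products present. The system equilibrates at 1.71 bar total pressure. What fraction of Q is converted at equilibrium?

Basis: 1 mol Q initially; let X = conversion of Q. Extent ξ = X.
Moles: n_Q = 1 − X; n_R = 1 − X; n_M = X; n_N = X.
n_T stays at 2 (no change in mole number).
y_i = n_i/n_T, p_i = y_i·P. K = p_M p_N / (p_Q p_R).
Setting this equal to 21.2 and taking the physical root (0 < X < 1) gives X = 0.822.

X = 0.822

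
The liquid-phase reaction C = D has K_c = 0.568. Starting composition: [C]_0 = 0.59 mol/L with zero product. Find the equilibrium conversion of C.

Let X = conversion of C; extent ξ = 0.59·X mol/L.
Concentrations: [C] = 0.59 − 0.59X; [D] = 0.59X.
K_c = [D] / ([C]).
Equating to 0.568: the physical root is X = 0.362.

X = 0.362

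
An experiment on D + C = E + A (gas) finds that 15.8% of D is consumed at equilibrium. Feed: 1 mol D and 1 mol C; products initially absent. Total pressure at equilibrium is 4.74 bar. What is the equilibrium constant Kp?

Kp = 0.0352

Basis: 1 mol D initially; let X = conversion of D. Extent ξ = X.
Moles: n_D = 1 − X; n_C = 1 − X; n_E = X; n_A = X.
Total moles n_T = 2 (Δν = 0, constant).
At X = 0.158: n_D = 0.842, n_C = 0.842, n_E = 0.158, n_A = 0.158, n_T = 2.
p_i = (n_i/n_T)·P. Kp = p_E p_A / (p_D p_C) = 0.0352.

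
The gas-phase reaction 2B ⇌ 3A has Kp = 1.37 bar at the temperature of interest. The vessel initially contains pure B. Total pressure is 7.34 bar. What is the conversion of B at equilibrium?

X = 0.312

Basis: 1 mol B initially; let X = conversion of B. Extent ξ = 0.5X.
Mole table: n_B = 1 − X; n_A = 1.5X.
n_T = Σnᵢ = 1 + 0.5X.
With p_i = (n_i/n_T)P, Kp = p_A^3 / (p_B^2).
This yields a degree-3 equation in X; solving on (0,1), X = 0.312.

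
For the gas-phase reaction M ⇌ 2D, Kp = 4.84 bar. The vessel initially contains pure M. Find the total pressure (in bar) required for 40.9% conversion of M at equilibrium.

P = 6.02 bar

Basis: 1 mol M initially; let X = conversion of M. Extent ξ = X.
At extent ξ: n_M = 1 − X; n_D = 2X.
n_T = Σnᵢ = 1 + X.
Kp = p_D^2 / (p_M) with p_i = (n_i/n_T)·P.
At X = 0.409: the mole-fraction product g(X) = Π y_i^ν_i = 0.8035. Since Kp = g(X)·P^{1}, P = (Kp/g)^(1/1) = (4.84/0.8035)^(1/1) = 6.02 bar.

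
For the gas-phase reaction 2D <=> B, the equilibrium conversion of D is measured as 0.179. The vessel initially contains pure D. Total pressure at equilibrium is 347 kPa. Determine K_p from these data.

Take 1 mol D as basis and let X be its fractional conversion, so ξ = 0.5X.
At extent ξ: n_D = 1 − X; n_B = 0.5X.
Summing: n_T = 1 − 0.5X.
At X = 0.179: n_D = 0.821, n_B = 0.0895, n_T = 0.91.
p_i = (n_i/n_T)·P. K_p = p_B / (p_D^2) = 0.000348 kPa^-1.

K_p = 0.000348 kPa^-1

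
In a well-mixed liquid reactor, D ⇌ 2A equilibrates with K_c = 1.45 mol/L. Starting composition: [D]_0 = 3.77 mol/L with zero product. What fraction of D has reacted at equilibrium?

Let X = conversion of D; extent ξ = 3.77·X mol/L.
Concentrations: [D] = 3.77 − 3.77X; [A] = 7.54X.
K_c = [A]^2 / ([D]).
Equating to 1.45 mol/L: the physical root is X = 0.266.

X = 0.266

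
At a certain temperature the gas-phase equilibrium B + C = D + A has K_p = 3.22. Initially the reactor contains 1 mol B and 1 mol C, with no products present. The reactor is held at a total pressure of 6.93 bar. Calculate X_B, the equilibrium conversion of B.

Let X = conversion of B (basis 1 mol B); extent of reaction ξ = X.
At extent ξ: n_B = 1 − X; n_C = 1 − X; n_D = X; n_A = X.
Total moles n_T = 2 (Δν = 0, constant).
With p_i = (n_i/n_T)P, K_p = p_D p_A / (p_B p_C).
Setting this equal to 3.22 and taking the physical root (0 < X < 1) gives X = 0.642.

X = 0.642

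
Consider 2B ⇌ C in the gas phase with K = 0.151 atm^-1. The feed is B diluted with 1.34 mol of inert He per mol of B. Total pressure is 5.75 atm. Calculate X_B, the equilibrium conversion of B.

Take 1 mol B as basis and let X be its fractional conversion, so ξ = 0.5X.
Species balance: n_B = 1 − X; n_C = 0.5X; n_I = 1.34 (inert).
Summing: n_T = 2.34 − 0.5X.
With p_i = (n_i/n_T)P, K = p_C / (p_B^2).
Substituting and setting equal to 0.151 atm^-1 gives a polynomial in X; the root in (0,1) is X = 0.344.

X = 0.344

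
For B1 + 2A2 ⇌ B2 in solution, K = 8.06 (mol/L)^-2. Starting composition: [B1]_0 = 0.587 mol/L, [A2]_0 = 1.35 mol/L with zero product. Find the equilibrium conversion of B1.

Let X = conversion of B1; extent ξ = 0.587·X mol/L.
Concentrations: [B1] = 0.587 − 0.587X; [A2] = 1.35 − 1.17X; [B2] = 0.587X.
K = [B2] / ([B1] [A2]^2).
Equating to 8.06 (mol/L)^-2: the physical root is X = 0.696.

X = 0.696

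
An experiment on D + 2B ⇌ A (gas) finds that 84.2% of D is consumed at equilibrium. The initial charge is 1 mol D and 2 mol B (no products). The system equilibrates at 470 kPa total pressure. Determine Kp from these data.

Take 1 mol D as basis and let X be its fractional conversion, so ξ = X.
Species balance: n_D = 1 − X; n_B = 2 − 2X; n_A = X.
Total moles n_T = 3 − 2X.
At X = 0.842: n_D = 0.158, n_B = 0.316, n_A = 0.842, n_T = 1.32.
p_i = (n_i/n_T)·P. Kp = p_A / (p_D p_B^2) = 0.000418 kPa^-2.

Kp = 0.000418 kPa^-2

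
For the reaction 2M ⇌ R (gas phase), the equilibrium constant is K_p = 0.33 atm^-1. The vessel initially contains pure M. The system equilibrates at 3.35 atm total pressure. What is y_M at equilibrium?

Take 1 mol M as basis and let X be its fractional conversion, so ξ = 0.5X.
Mole table: n_M = 1 − X; n_R = 0.5X.
n_T = Σnᵢ = 1 − 0.5X.
With p_i = (n_i/n_T)P, K_p = p_R / (p_M^2).
Equating to 0.33 atm^-1 and solving on 0 < X < 1: X = 0.571.
Then n_M = 0.429, n_T = 0.715, so y_M = 0.601.

y_M = 0.601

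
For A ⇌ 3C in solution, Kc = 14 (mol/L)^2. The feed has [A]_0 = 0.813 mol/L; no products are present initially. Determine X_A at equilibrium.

X = 0.650

Let X = conversion of A; extent ξ = 0.813·X mol/L.
Concentrations: [A] = 0.813 − 0.813X; [C] = 2.44X.
Kc = [C]^3 / ([A]).
This equals 14 at X = 0.650 (the root in 0 < X < 1).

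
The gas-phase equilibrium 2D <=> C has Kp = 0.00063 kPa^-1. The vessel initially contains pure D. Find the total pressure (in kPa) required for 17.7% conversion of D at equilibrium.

Take 1 mol D as basis and let X be its fractional conversion, so ξ = 0.5X.
Mole table: n_D = 1 − X; n_C = 0.5X.
Total moles n_T = 1 − 0.5X.
Kp = p_C / (p_D^2) with p_i = (n_i/n_T)·P.
At X = 0.177: the mole-fraction product g(X) = Π y_i^ν_i = 0.1191. Since Kp = g(X)·P^{-1}, P = (g/Kp)^(1/1) = (0.1191/0.00063)^(1/1) = 189 kPa.

P = 189 kPa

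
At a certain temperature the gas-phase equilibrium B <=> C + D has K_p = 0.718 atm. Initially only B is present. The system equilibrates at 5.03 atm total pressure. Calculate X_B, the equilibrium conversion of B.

X = 0.353

Take 1 mol B as basis and let X be its fractional conversion, so ξ = X.
Mole table: n_B = 1 − X; n_C = X; n_D = X.
Total moles n_T = 1 + X.
Mole fractions y_i = n_i/n_T; K_p = p_C p_D / (p_B) with p_i = y_i·P.
This yields a degree-2 equation in X; solving on (0,1), X = 0.353.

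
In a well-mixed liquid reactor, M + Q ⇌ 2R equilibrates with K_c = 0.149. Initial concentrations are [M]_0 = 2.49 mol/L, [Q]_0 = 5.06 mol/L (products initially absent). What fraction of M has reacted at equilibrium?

X = 0.228

Let X = conversion of M; extent ξ = 2.49·X mol/L.
Concentrations: [M] = 2.49 − 2.49X; [Q] = 5.06 − 2.49X; [R] = 4.98X.
K_c = [R]^2 / ([M] [Q]).
Equating to 0.149: the physical root is X = 0.228.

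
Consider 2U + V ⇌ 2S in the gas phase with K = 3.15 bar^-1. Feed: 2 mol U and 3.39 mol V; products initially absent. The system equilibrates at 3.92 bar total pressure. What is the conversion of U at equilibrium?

X = 0.726

Take 2 mol U as basis and let X be its fractional conversion, so ξ = X.
At extent ξ: n_U = 2 − 2X; n_V = 3.39 − X; n_S = 2X.
Total moles n_T = 5.39 − X.
y_i = n_i/n_T, p_i = y_i·P. K = p_S^2 / (p_U^2 p_V).
Equating to 3.15 bar^-1 and solving on 0 < X < 1: X = 0.726.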